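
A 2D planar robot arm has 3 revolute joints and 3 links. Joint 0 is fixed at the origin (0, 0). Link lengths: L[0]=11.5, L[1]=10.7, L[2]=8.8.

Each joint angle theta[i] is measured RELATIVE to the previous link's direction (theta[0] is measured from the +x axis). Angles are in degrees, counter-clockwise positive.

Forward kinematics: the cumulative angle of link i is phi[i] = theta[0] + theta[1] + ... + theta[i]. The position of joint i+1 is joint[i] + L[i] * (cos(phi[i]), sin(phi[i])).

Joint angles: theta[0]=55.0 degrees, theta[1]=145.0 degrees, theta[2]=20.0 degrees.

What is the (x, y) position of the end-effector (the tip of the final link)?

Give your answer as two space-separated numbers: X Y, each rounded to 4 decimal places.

joint[0] = (0.0000, 0.0000)  (base)
link 0: phi[0] = 55 = 55 deg
  cos(55 deg) = 0.5736, sin(55 deg) = 0.8192
  joint[1] = (0.0000, 0.0000) + 11.5 * (0.5736, 0.8192) = (0.0000 + 6.5961, 0.0000 + 9.4202) = (6.5961, 9.4202)
link 1: phi[1] = 55 + 145 = 200 deg
  cos(200 deg) = -0.9397, sin(200 deg) = -0.3420
  joint[2] = (6.5961, 9.4202) + 10.7 * (-0.9397, -0.3420) = (6.5961 + -10.0547, 9.4202 + -3.6596) = (-3.4586, 5.7606)
link 2: phi[2] = 55 + 145 + 20 = 220 deg
  cos(220 deg) = -0.7660, sin(220 deg) = -0.6428
  joint[3] = (-3.4586, 5.7606) + 8.8 * (-0.7660, -0.6428) = (-3.4586 + -6.7412, 5.7606 + -5.6565) = (-10.1998, 0.1041)
End effector: (-10.1998, 0.1041)

Answer: -10.1998 0.1041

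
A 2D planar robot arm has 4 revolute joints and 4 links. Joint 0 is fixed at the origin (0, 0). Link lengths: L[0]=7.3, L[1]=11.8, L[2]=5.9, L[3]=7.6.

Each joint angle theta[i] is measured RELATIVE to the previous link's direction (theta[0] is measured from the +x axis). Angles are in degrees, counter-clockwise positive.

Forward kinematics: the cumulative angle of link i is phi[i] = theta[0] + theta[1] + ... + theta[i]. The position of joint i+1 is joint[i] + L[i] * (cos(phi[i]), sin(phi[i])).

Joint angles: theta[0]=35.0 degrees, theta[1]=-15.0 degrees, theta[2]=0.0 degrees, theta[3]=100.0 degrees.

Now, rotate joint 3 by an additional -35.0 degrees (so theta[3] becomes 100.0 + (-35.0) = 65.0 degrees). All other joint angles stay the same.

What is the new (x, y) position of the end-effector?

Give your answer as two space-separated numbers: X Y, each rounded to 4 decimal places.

Answer: 23.2748 17.8119

Derivation:
joint[0] = (0.0000, 0.0000)  (base)
link 0: phi[0] = 35 = 35 deg
  cos(35 deg) = 0.8192, sin(35 deg) = 0.5736
  joint[1] = (0.0000, 0.0000) + 7.3 * (0.8192, 0.5736) = (0.0000 + 5.9798, 0.0000 + 4.1871) = (5.9798, 4.1871)
link 1: phi[1] = 35 + -15 = 20 deg
  cos(20 deg) = 0.9397, sin(20 deg) = 0.3420
  joint[2] = (5.9798, 4.1871) + 11.8 * (0.9397, 0.3420) = (5.9798 + 11.0884, 4.1871 + 4.0358) = (17.0682, 8.2229)
link 2: phi[2] = 35 + -15 + 0 = 20 deg
  cos(20 deg) = 0.9397, sin(20 deg) = 0.3420
  joint[3] = (17.0682, 8.2229) + 5.9 * (0.9397, 0.3420) = (17.0682 + 5.5442, 8.2229 + 2.0179) = (22.6124, 10.2409)
link 3: phi[3] = 35 + -15 + 0 + 65 = 85 deg
  cos(85 deg) = 0.0872, sin(85 deg) = 0.9962
  joint[4] = (22.6124, 10.2409) + 7.6 * (0.0872, 0.9962) = (22.6124 + 0.6624, 10.2409 + 7.5711) = (23.2748, 17.8119)
End effector: (23.2748, 17.8119)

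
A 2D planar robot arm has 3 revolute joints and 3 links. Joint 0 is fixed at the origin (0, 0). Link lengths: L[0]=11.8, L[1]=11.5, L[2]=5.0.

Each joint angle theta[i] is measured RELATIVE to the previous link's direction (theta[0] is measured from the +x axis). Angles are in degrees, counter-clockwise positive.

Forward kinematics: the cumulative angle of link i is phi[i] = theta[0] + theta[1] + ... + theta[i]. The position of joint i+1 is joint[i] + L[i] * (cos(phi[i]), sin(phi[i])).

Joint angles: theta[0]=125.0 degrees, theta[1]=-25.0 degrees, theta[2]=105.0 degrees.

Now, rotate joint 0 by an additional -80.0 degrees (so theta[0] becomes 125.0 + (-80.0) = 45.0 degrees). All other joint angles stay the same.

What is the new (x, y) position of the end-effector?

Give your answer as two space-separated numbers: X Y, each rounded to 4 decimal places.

Answer: 16.2824 16.3729

Derivation:
joint[0] = (0.0000, 0.0000)  (base)
link 0: phi[0] = 45 = 45 deg
  cos(45 deg) = 0.7071, sin(45 deg) = 0.7071
  joint[1] = (0.0000, 0.0000) + 11.8 * (0.7071, 0.7071) = (0.0000 + 8.3439, 0.0000 + 8.3439) = (8.3439, 8.3439)
link 1: phi[1] = 45 + -25 = 20 deg
  cos(20 deg) = 0.9397, sin(20 deg) = 0.3420
  joint[2] = (8.3439, 8.3439) + 11.5 * (0.9397, 0.3420) = (8.3439 + 10.8065, 8.3439 + 3.9332) = (19.1503, 12.2771)
link 2: phi[2] = 45 + -25 + 105 = 125 deg
  cos(125 deg) = -0.5736, sin(125 deg) = 0.8192
  joint[3] = (19.1503, 12.2771) + 5 * (-0.5736, 0.8192) = (19.1503 + -2.8679, 12.2771 + 4.0958) = (16.2824, 16.3729)
End effector: (16.2824, 16.3729)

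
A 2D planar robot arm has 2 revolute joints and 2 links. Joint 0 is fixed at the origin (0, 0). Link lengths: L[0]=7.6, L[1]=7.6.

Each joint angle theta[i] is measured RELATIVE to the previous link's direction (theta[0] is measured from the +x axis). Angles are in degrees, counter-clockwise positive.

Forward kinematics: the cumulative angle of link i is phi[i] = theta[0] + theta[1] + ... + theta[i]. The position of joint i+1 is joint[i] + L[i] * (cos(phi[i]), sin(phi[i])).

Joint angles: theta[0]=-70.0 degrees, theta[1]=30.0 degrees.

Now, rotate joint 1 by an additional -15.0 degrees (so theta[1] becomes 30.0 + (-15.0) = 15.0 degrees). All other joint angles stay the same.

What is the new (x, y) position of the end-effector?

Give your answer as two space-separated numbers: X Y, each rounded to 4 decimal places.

Answer: 6.9585 -13.3672

Derivation:
joint[0] = (0.0000, 0.0000)  (base)
link 0: phi[0] = -70 = -70 deg
  cos(-70 deg) = 0.3420, sin(-70 deg) = -0.9397
  joint[1] = (0.0000, 0.0000) + 7.6 * (0.3420, -0.9397) = (0.0000 + 2.5994, 0.0000 + -7.1417) = (2.5994, -7.1417)
link 1: phi[1] = -70 + 15 = -55 deg
  cos(-55 deg) = 0.5736, sin(-55 deg) = -0.8192
  joint[2] = (2.5994, -7.1417) + 7.6 * (0.5736, -0.8192) = (2.5994 + 4.3592, -7.1417 + -6.2256) = (6.9585, -13.3672)
End effector: (6.9585, -13.3672)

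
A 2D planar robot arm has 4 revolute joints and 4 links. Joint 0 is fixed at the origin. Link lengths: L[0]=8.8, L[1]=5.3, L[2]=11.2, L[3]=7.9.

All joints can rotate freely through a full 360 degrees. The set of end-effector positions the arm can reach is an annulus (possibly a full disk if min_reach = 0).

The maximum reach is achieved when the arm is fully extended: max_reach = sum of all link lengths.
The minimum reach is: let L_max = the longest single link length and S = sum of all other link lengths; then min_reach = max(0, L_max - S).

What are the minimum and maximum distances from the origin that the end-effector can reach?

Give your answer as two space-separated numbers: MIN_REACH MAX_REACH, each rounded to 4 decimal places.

Link lengths: [8.8, 5.3, 11.2, 7.9]
max_reach = 8.8 + 5.3 + 11.2 + 7.9 = 33.2
L_max = max([8.8, 5.3, 11.2, 7.9]) = 11.2
S (sum of others) = 33.2 - 11.2 = 22
min_reach = max(0, 11.2 - 22) = max(0, -10.8) = 0

Answer: 0.0000 33.2000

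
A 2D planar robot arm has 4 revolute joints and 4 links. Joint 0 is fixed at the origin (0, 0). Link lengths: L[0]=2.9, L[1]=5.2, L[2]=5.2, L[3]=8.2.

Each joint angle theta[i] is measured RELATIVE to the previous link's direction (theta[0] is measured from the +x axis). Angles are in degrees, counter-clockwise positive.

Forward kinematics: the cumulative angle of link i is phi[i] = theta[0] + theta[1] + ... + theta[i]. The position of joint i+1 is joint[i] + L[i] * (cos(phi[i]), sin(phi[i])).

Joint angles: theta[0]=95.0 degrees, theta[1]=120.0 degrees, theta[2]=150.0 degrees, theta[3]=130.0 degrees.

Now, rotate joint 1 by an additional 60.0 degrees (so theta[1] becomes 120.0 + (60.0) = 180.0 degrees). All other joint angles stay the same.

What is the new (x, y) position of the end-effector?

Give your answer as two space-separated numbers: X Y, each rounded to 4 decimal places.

Answer: -5.5225 0.2992

Derivation:
joint[0] = (0.0000, 0.0000)  (base)
link 0: phi[0] = 95 = 95 deg
  cos(95 deg) = -0.0872, sin(95 deg) = 0.9962
  joint[1] = (0.0000, 0.0000) + 2.9 * (-0.0872, 0.9962) = (0.0000 + -0.2528, 0.0000 + 2.8890) = (-0.2528, 2.8890)
link 1: phi[1] = 95 + 180 = 275 deg
  cos(275 deg) = 0.0872, sin(275 deg) = -0.9962
  joint[2] = (-0.2528, 2.8890) + 5.2 * (0.0872, -0.9962) = (-0.2528 + 0.4532, 2.8890 + -5.1802) = (0.2005, -2.2912)
link 2: phi[2] = 95 + 180 + 150 = 425 deg
  cos(425 deg) = 0.4226, sin(425 deg) = 0.9063
  joint[3] = (0.2005, -2.2912) + 5.2 * (0.4226, 0.9063) = (0.2005 + 2.1976, -2.2912 + 4.7128) = (2.3981, 2.4216)
link 3: phi[3] = 95 + 180 + 150 + 130 = 555 deg
  cos(555 deg) = -0.9659, sin(555 deg) = -0.2588
  joint[4] = (2.3981, 2.4216) + 8.2 * (-0.9659, -0.2588) = (2.3981 + -7.9206, 2.4216 + -2.1223) = (-5.5225, 0.2992)
End effector: (-5.5225, 0.2992)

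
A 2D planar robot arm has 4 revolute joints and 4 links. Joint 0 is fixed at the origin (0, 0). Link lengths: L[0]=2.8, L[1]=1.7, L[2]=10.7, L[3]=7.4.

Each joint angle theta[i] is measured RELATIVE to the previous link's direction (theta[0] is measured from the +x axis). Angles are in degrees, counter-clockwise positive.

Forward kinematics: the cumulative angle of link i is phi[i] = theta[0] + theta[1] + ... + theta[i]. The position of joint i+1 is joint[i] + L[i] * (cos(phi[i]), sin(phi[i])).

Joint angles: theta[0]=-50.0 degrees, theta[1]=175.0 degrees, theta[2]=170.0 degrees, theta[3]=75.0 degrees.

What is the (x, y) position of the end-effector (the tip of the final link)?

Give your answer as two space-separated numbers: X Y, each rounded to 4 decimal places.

joint[0] = (0.0000, 0.0000)  (base)
link 0: phi[0] = -50 = -50 deg
  cos(-50 deg) = 0.6428, sin(-50 deg) = -0.7660
  joint[1] = (0.0000, 0.0000) + 2.8 * (0.6428, -0.7660) = (0.0000 + 1.7998, 0.0000 + -2.1449) = (1.7998, -2.1449)
link 1: phi[1] = -50 + 175 = 125 deg
  cos(125 deg) = -0.5736, sin(125 deg) = 0.8192
  joint[2] = (1.7998, -2.1449) + 1.7 * (-0.5736, 0.8192) = (1.7998 + -0.9751, -2.1449 + 1.3926) = (0.8247, -0.7524)
link 2: phi[2] = -50 + 175 + 170 = 295 deg
  cos(295 deg) = 0.4226, sin(295 deg) = -0.9063
  joint[3] = (0.8247, -0.7524) + 10.7 * (0.4226, -0.9063) = (0.8247 + 4.5220, -0.7524 + -9.6975) = (5.3467, -10.4499)
link 3: phi[3] = -50 + 175 + 170 + 75 = 370 deg
  cos(370 deg) = 0.9848, sin(370 deg) = 0.1736
  joint[4] = (5.3467, -10.4499) + 7.4 * (0.9848, 0.1736) = (5.3467 + 7.2876, -10.4499 + 1.2850) = (12.6343, -9.1649)
End effector: (12.6343, -9.1649)

Answer: 12.6343 -9.1649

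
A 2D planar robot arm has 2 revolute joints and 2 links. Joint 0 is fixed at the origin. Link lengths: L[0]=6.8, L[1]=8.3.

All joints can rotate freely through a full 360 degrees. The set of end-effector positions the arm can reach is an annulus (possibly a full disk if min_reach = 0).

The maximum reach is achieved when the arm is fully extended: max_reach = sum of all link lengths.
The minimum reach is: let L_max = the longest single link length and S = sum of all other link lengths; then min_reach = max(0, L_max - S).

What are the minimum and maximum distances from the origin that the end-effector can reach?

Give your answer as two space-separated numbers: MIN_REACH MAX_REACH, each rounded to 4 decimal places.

Answer: 1.5000 15.1000

Derivation:
Link lengths: [6.8, 8.3]
max_reach = 6.8 + 8.3 = 15.1
L_max = max([6.8, 8.3]) = 8.3
S (sum of others) = 15.1 - 8.3 = 6.8
min_reach = max(0, 8.3 - 6.8) = max(0, 1.5) = 1.5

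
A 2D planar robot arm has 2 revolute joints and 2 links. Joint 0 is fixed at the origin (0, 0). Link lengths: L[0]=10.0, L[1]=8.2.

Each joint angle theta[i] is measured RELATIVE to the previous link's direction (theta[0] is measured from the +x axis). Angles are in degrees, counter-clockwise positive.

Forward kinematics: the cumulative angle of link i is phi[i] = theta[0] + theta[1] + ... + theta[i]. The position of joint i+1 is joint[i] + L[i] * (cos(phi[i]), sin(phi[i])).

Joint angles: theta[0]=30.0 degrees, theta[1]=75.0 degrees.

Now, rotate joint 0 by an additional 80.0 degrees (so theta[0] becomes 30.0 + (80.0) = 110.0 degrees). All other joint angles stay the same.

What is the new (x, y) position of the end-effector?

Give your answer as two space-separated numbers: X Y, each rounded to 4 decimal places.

Answer: -11.5890 8.6822

Derivation:
joint[0] = (0.0000, 0.0000)  (base)
link 0: phi[0] = 110 = 110 deg
  cos(110 deg) = -0.3420, sin(110 deg) = 0.9397
  joint[1] = (0.0000, 0.0000) + 10 * (-0.3420, 0.9397) = (0.0000 + -3.4202, 0.0000 + 9.3969) = (-3.4202, 9.3969)
link 1: phi[1] = 110 + 75 = 185 deg
  cos(185 deg) = -0.9962, sin(185 deg) = -0.0872
  joint[2] = (-3.4202, 9.3969) + 8.2 * (-0.9962, -0.0872) = (-3.4202 + -8.1688, 9.3969 + -0.7147) = (-11.5890, 8.6822)
End effector: (-11.5890, 8.6822)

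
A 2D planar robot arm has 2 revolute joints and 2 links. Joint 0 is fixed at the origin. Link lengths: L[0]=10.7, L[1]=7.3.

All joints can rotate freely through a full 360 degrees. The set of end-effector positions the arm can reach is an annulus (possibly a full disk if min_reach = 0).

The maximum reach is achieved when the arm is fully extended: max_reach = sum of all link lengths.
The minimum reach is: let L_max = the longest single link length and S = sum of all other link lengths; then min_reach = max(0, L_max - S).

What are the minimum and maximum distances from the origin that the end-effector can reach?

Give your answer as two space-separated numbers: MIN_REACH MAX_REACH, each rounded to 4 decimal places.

Link lengths: [10.7, 7.3]
max_reach = 10.7 + 7.3 = 18
L_max = max([10.7, 7.3]) = 10.7
S (sum of others) = 18 - 10.7 = 7.3
min_reach = max(0, 10.7 - 7.3) = max(0, 3.4) = 3.4

Answer: 3.4000 18.0000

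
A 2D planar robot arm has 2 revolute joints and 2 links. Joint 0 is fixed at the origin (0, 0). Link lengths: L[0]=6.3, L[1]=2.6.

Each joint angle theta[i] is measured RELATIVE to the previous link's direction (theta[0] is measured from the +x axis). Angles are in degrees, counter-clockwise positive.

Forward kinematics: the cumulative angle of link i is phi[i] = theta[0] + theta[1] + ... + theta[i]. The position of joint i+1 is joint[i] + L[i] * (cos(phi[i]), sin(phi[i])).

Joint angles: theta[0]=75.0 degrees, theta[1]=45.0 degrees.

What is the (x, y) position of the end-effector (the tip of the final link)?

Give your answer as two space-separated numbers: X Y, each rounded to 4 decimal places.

Answer: 0.3306 8.3370

Derivation:
joint[0] = (0.0000, 0.0000)  (base)
link 0: phi[0] = 75 = 75 deg
  cos(75 deg) = 0.2588, sin(75 deg) = 0.9659
  joint[1] = (0.0000, 0.0000) + 6.3 * (0.2588, 0.9659) = (0.0000 + 1.6306, 0.0000 + 6.0853) = (1.6306, 6.0853)
link 1: phi[1] = 75 + 45 = 120 deg
  cos(120 deg) = -0.5000, sin(120 deg) = 0.8660
  joint[2] = (1.6306, 6.0853) + 2.6 * (-0.5000, 0.8660) = (1.6306 + -1.3000, 6.0853 + 2.2517) = (0.3306, 8.3370)
End effector: (0.3306, 8.3370)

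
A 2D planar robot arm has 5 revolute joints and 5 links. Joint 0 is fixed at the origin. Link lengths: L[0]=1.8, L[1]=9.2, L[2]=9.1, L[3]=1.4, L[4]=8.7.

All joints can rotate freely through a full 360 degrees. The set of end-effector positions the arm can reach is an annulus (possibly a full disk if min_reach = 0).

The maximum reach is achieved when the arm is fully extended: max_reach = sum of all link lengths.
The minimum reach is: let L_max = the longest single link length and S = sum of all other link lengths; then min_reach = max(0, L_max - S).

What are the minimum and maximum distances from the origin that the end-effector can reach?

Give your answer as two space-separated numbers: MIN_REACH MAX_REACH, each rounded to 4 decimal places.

Answer: 0.0000 30.2000

Derivation:
Link lengths: [1.8, 9.2, 9.1, 1.4, 8.7]
max_reach = 1.8 + 9.2 + 9.1 + 1.4 + 8.7 = 30.2
L_max = max([1.8, 9.2, 9.1, 1.4, 8.7]) = 9.2
S (sum of others) = 30.2 - 9.2 = 21
min_reach = max(0, 9.2 - 21) = max(0, -11.8) = 0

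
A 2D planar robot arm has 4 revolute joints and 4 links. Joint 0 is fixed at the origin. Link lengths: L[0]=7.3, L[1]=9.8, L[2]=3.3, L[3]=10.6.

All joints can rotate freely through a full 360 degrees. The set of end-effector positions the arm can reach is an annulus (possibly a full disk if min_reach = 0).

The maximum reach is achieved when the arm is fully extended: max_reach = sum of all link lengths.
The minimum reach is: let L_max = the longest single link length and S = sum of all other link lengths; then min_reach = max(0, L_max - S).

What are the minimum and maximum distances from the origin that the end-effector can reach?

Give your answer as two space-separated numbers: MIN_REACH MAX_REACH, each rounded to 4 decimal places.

Answer: 0.0000 31.0000

Derivation:
Link lengths: [7.3, 9.8, 3.3, 10.6]
max_reach = 7.3 + 9.8 + 3.3 + 10.6 = 31
L_max = max([7.3, 9.8, 3.3, 10.6]) = 10.6
S (sum of others) = 31 - 10.6 = 20.4
min_reach = max(0, 10.6 - 20.4) = max(0, -9.8) = 0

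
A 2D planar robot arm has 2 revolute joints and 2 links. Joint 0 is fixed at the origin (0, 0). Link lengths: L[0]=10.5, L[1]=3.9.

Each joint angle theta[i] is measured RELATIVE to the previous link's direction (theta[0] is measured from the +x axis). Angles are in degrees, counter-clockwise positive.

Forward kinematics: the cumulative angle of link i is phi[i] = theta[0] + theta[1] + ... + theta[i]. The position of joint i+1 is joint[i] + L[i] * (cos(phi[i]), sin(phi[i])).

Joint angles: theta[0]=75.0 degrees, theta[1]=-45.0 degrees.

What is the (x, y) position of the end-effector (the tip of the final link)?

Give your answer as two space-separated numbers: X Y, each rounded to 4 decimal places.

Answer: 6.0951 12.0922

Derivation:
joint[0] = (0.0000, 0.0000)  (base)
link 0: phi[0] = 75 = 75 deg
  cos(75 deg) = 0.2588, sin(75 deg) = 0.9659
  joint[1] = (0.0000, 0.0000) + 10.5 * (0.2588, 0.9659) = (0.0000 + 2.7176, 0.0000 + 10.1422) = (2.7176, 10.1422)
link 1: phi[1] = 75 + -45 = 30 deg
  cos(30 deg) = 0.8660, sin(30 deg) = 0.5000
  joint[2] = (2.7176, 10.1422) + 3.9 * (0.8660, 0.5000) = (2.7176 + 3.3775, 10.1422 + 1.9500) = (6.0951, 12.0922)
End effector: (6.0951, 12.0922)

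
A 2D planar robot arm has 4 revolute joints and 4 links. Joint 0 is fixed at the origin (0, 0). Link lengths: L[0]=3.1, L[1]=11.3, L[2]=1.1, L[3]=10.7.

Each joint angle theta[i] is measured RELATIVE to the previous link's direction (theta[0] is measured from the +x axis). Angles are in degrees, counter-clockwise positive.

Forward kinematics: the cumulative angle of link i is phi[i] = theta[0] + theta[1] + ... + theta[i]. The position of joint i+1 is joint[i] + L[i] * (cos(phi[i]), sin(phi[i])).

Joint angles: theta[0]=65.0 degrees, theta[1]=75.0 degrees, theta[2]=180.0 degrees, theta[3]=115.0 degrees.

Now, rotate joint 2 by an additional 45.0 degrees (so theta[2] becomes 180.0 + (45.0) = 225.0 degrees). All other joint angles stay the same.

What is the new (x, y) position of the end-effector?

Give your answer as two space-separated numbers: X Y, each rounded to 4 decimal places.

joint[0] = (0.0000, 0.0000)  (base)
link 0: phi[0] = 65 = 65 deg
  cos(65 deg) = 0.4226, sin(65 deg) = 0.9063
  joint[1] = (0.0000, 0.0000) + 3.1 * (0.4226, 0.9063) = (0.0000 + 1.3101, 0.0000 + 2.8096) = (1.3101, 2.8096)
link 1: phi[1] = 65 + 75 = 140 deg
  cos(140 deg) = -0.7660, sin(140 deg) = 0.6428
  joint[2] = (1.3101, 2.8096) + 11.3 * (-0.7660, 0.6428) = (1.3101 + -8.6563, 2.8096 + 7.2635) = (-7.3462, 10.0731)
link 2: phi[2] = 65 + 75 + 225 = 365 deg
  cos(365 deg) = 0.9962, sin(365 deg) = 0.0872
  joint[3] = (-7.3462, 10.0731) + 1.1 * (0.9962, 0.0872) = (-7.3462 + 1.0958, 10.0731 + 0.0959) = (-6.2504, 10.1689)
link 3: phi[3] = 65 + 75 + 225 + 115 = 480 deg
  cos(480 deg) = -0.5000, sin(480 deg) = 0.8660
  joint[4] = (-6.2504, 10.1689) + 10.7 * (-0.5000, 0.8660) = (-6.2504 + -5.3500, 10.1689 + 9.2665) = (-11.6004, 19.4354)
End effector: (-11.6004, 19.4354)

Answer: -11.6004 19.4354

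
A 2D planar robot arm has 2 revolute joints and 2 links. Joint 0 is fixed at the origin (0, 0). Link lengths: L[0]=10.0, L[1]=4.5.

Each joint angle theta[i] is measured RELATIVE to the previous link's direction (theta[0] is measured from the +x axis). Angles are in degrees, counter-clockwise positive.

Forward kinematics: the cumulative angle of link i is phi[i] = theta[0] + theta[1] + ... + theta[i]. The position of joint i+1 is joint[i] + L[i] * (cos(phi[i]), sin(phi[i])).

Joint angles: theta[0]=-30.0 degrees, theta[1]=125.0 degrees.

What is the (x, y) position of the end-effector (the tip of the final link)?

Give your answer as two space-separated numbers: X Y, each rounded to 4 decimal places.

joint[0] = (0.0000, 0.0000)  (base)
link 0: phi[0] = -30 = -30 deg
  cos(-30 deg) = 0.8660, sin(-30 deg) = -0.5000
  joint[1] = (0.0000, 0.0000) + 10 * (0.8660, -0.5000) = (0.0000 + 8.6603, 0.0000 + -5.0000) = (8.6603, -5.0000)
link 1: phi[1] = -30 + 125 = 95 deg
  cos(95 deg) = -0.0872, sin(95 deg) = 0.9962
  joint[2] = (8.6603, -5.0000) + 4.5 * (-0.0872, 0.9962) = (8.6603 + -0.3922, -5.0000 + 4.4829) = (8.2681, -0.5171)
End effector: (8.2681, -0.5171)

Answer: 8.2681 -0.5171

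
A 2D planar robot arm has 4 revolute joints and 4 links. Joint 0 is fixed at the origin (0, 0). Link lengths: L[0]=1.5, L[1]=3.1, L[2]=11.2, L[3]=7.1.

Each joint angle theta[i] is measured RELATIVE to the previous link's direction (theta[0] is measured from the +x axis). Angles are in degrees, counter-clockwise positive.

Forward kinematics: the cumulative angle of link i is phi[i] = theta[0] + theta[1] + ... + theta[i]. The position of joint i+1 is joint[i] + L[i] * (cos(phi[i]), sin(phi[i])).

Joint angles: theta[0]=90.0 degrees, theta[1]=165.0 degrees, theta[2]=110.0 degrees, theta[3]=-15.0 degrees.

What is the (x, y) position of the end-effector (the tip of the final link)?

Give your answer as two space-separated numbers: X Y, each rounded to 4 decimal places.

Answer: 17.3472 -1.7511

Derivation:
joint[0] = (0.0000, 0.0000)  (base)
link 0: phi[0] = 90 = 90 deg
  cos(90 deg) = 0.0000, sin(90 deg) = 1.0000
  joint[1] = (0.0000, 0.0000) + 1.5 * (0.0000, 1.0000) = (0.0000 + 0.0000, 0.0000 + 1.5000) = (0.0000, 1.5000)
link 1: phi[1] = 90 + 165 = 255 deg
  cos(255 deg) = -0.2588, sin(255 deg) = -0.9659
  joint[2] = (0.0000, 1.5000) + 3.1 * (-0.2588, -0.9659) = (0.0000 + -0.8023, 1.5000 + -2.9944) = (-0.8023, -1.4944)
link 2: phi[2] = 90 + 165 + 110 = 365 deg
  cos(365 deg) = 0.9962, sin(365 deg) = 0.0872
  joint[3] = (-0.8023, -1.4944) + 11.2 * (0.9962, 0.0872) = (-0.8023 + 11.1574, -1.4944 + 0.9761) = (10.3550, -0.5182)
link 3: phi[3] = 90 + 165 + 110 + -15 = 350 deg
  cos(350 deg) = 0.9848, sin(350 deg) = -0.1736
  joint[4] = (10.3550, -0.5182) + 7.1 * (0.9848, -0.1736) = (10.3550 + 6.9921, -0.5182 + -1.2329) = (17.3472, -1.7511)
End effector: (17.3472, -1.7511)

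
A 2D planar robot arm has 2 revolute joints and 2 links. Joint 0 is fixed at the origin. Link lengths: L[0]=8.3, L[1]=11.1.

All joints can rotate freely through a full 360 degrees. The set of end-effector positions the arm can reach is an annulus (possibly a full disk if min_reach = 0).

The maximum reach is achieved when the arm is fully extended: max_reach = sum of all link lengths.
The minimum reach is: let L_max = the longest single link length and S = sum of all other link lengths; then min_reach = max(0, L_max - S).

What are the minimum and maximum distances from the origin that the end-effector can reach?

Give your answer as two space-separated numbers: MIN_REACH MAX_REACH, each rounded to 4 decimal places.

Answer: 2.8000 19.4000

Derivation:
Link lengths: [8.3, 11.1]
max_reach = 8.3 + 11.1 = 19.4
L_max = max([8.3, 11.1]) = 11.1
S (sum of others) = 19.4 - 11.1 = 8.3
min_reach = max(0, 11.1 - 8.3) = max(0, 2.8) = 2.8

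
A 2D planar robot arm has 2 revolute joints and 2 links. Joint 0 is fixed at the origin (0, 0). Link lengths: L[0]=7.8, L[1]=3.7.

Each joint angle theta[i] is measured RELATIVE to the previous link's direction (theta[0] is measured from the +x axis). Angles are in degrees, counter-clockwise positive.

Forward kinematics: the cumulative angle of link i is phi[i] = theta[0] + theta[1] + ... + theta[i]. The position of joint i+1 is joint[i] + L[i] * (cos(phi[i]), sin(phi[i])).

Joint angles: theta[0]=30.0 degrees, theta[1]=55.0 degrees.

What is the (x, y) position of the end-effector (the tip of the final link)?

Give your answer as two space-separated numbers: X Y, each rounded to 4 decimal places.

Answer: 7.0775 7.5859

Derivation:
joint[0] = (0.0000, 0.0000)  (base)
link 0: phi[0] = 30 = 30 deg
  cos(30 deg) = 0.8660, sin(30 deg) = 0.5000
  joint[1] = (0.0000, 0.0000) + 7.8 * (0.8660, 0.5000) = (0.0000 + 6.7550, 0.0000 + 3.9000) = (6.7550, 3.9000)
link 1: phi[1] = 30 + 55 = 85 deg
  cos(85 deg) = 0.0872, sin(85 deg) = 0.9962
  joint[2] = (6.7550, 3.9000) + 3.7 * (0.0872, 0.9962) = (6.7550 + 0.3225, 3.9000 + 3.6859) = (7.0775, 7.5859)
End effector: (7.0775, 7.5859)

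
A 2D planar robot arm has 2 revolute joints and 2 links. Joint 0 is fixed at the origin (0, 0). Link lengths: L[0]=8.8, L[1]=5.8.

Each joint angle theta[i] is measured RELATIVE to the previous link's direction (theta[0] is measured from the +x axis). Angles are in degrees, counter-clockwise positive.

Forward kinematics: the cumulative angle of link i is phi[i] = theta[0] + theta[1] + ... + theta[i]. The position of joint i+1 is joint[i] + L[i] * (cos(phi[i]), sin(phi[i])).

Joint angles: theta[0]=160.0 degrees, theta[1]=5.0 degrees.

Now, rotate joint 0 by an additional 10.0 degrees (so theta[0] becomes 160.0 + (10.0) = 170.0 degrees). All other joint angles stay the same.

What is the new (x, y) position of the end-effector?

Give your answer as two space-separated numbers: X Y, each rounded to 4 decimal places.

joint[0] = (0.0000, 0.0000)  (base)
link 0: phi[0] = 170 = 170 deg
  cos(170 deg) = -0.9848, sin(170 deg) = 0.1736
  joint[1] = (0.0000, 0.0000) + 8.8 * (-0.9848, 0.1736) = (0.0000 + -8.6663, 0.0000 + 1.5281) = (-8.6663, 1.5281)
link 1: phi[1] = 170 + 5 = 175 deg
  cos(175 deg) = -0.9962, sin(175 deg) = 0.0872
  joint[2] = (-8.6663, 1.5281) + 5.8 * (-0.9962, 0.0872) = (-8.6663 + -5.7779, 1.5281 + 0.5055) = (-14.4442, 2.0336)
End effector: (-14.4442, 2.0336)

Answer: -14.4442 2.0336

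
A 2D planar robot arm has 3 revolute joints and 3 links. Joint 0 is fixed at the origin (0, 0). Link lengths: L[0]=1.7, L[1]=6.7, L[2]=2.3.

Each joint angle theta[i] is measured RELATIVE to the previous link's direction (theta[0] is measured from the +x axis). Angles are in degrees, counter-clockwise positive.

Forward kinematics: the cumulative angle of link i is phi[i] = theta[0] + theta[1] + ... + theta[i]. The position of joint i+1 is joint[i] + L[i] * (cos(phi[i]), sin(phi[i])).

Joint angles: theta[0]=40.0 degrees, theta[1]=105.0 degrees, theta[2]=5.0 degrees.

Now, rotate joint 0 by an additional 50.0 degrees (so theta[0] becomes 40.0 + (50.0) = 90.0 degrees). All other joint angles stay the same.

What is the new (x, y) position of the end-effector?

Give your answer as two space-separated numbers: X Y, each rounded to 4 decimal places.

Answer: -8.6330 -0.8207

Derivation:
joint[0] = (0.0000, 0.0000)  (base)
link 0: phi[0] = 90 = 90 deg
  cos(90 deg) = 0.0000, sin(90 deg) = 1.0000
  joint[1] = (0.0000, 0.0000) + 1.7 * (0.0000, 1.0000) = (0.0000 + 0.0000, 0.0000 + 1.7000) = (0.0000, 1.7000)
link 1: phi[1] = 90 + 105 = 195 deg
  cos(195 deg) = -0.9659, sin(195 deg) = -0.2588
  joint[2] = (0.0000, 1.7000) + 6.7 * (-0.9659, -0.2588) = (0.0000 + -6.4717, 1.7000 + -1.7341) = (-6.4717, -0.0341)
link 2: phi[2] = 90 + 105 + 5 = 200 deg
  cos(200 deg) = -0.9397, sin(200 deg) = -0.3420
  joint[3] = (-6.4717, -0.0341) + 2.3 * (-0.9397, -0.3420) = (-6.4717 + -2.1613, -0.0341 + -0.7866) = (-8.6330, -0.8207)
End effector: (-8.6330, -0.8207)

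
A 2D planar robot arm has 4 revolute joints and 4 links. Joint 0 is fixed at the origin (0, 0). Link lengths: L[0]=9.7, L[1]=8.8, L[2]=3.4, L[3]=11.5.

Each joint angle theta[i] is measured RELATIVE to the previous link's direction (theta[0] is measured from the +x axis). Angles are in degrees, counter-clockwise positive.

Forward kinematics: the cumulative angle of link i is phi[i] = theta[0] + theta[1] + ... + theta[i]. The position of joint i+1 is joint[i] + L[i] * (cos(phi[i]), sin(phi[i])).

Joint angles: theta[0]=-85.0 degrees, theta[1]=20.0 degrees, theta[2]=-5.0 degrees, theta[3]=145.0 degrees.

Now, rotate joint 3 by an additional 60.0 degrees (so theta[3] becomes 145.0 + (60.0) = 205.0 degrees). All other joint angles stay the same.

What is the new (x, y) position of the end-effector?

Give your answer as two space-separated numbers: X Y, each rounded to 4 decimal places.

joint[0] = (0.0000, 0.0000)  (base)
link 0: phi[0] = -85 = -85 deg
  cos(-85 deg) = 0.0872, sin(-85 deg) = -0.9962
  joint[1] = (0.0000, 0.0000) + 9.7 * (0.0872, -0.9962) = (0.0000 + 0.8454, 0.0000 + -9.6631) = (0.8454, -9.6631)
link 1: phi[1] = -85 + 20 = -65 deg
  cos(-65 deg) = 0.4226, sin(-65 deg) = -0.9063
  joint[2] = (0.8454, -9.6631) + 8.8 * (0.4226, -0.9063) = (0.8454 + 3.7190, -9.6631 + -7.9755) = (4.5645, -17.6386)
link 2: phi[2] = -85 + 20 + -5 = -70 deg
  cos(-70 deg) = 0.3420, sin(-70 deg) = -0.9397
  joint[3] = (4.5645, -17.6386) + 3.4 * (0.3420, -0.9397) = (4.5645 + 1.1629, -17.6386 + -3.1950) = (5.7273, -20.8336)
link 3: phi[3] = -85 + 20 + -5 + 205 = 135 deg
  cos(135 deg) = -0.7071, sin(135 deg) = 0.7071
  joint[4] = (5.7273, -20.8336) + 11.5 * (-0.7071, 0.7071) = (5.7273 + -8.1317, -20.8336 + 8.1317) = (-2.4044, -12.7018)
End effector: (-2.4044, -12.7018)

Answer: -2.4044 -12.7018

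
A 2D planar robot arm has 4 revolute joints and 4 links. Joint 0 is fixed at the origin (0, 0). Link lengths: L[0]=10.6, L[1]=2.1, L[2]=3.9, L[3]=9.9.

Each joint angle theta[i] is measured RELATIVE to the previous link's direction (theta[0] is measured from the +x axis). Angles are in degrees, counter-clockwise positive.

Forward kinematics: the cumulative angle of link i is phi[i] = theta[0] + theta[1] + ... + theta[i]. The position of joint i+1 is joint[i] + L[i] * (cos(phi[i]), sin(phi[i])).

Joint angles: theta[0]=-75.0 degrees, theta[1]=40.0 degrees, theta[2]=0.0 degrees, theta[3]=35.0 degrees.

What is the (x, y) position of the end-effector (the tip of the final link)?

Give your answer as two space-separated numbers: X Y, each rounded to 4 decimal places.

Answer: 17.5584 -13.6803

Derivation:
joint[0] = (0.0000, 0.0000)  (base)
link 0: phi[0] = -75 = -75 deg
  cos(-75 deg) = 0.2588, sin(-75 deg) = -0.9659
  joint[1] = (0.0000, 0.0000) + 10.6 * (0.2588, -0.9659) = (0.0000 + 2.7435, 0.0000 + -10.2388) = (2.7435, -10.2388)
link 1: phi[1] = -75 + 40 = -35 deg
  cos(-35 deg) = 0.8192, sin(-35 deg) = -0.5736
  joint[2] = (2.7435, -10.2388) + 2.1 * (0.8192, -0.5736) = (2.7435 + 1.7202, -10.2388 + -1.2045) = (4.4637, -11.4433)
link 2: phi[2] = -75 + 40 + 0 = -35 deg
  cos(-35 deg) = 0.8192, sin(-35 deg) = -0.5736
  joint[3] = (4.4637, -11.4433) + 3.9 * (0.8192, -0.5736) = (4.4637 + 3.1947, -11.4433 + -2.2369) = (7.6584, -13.6803)
link 3: phi[3] = -75 + 40 + 0 + 35 = 0 deg
  cos(0 deg) = 1.0000, sin(0 deg) = 0.0000
  joint[4] = (7.6584, -13.6803) + 9.9 * (1.0000, 0.0000) = (7.6584 + 9.9000, -13.6803 + 0.0000) = (17.5584, -13.6803)
End effector: (17.5584, -13.6803)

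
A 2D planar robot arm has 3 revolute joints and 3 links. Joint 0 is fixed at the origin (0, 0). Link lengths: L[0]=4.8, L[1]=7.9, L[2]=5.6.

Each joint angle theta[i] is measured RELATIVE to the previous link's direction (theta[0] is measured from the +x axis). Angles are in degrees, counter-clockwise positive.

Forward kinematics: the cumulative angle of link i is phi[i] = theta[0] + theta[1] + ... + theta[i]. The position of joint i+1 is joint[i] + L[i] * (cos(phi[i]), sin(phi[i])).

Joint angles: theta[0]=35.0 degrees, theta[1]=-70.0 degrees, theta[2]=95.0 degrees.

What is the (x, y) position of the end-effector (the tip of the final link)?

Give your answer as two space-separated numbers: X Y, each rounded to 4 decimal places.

joint[0] = (0.0000, 0.0000)  (base)
link 0: phi[0] = 35 = 35 deg
  cos(35 deg) = 0.8192, sin(35 deg) = 0.5736
  joint[1] = (0.0000, 0.0000) + 4.8 * (0.8192, 0.5736) = (0.0000 + 3.9319, 0.0000 + 2.7532) = (3.9319, 2.7532)
link 1: phi[1] = 35 + -70 = -35 deg
  cos(-35 deg) = 0.8192, sin(-35 deg) = -0.5736
  joint[2] = (3.9319, 2.7532) + 7.9 * (0.8192, -0.5736) = (3.9319 + 6.4713, 2.7532 + -4.5313) = (10.4032, -1.7781)
link 2: phi[2] = 35 + -70 + 95 = 60 deg
  cos(60 deg) = 0.5000, sin(60 deg) = 0.8660
  joint[3] = (10.4032, -1.7781) + 5.6 * (0.5000, 0.8660) = (10.4032 + 2.8000, -1.7781 + 4.8497) = (13.2032, 3.0717)
End effector: (13.2032, 3.0717)

Answer: 13.2032 3.0717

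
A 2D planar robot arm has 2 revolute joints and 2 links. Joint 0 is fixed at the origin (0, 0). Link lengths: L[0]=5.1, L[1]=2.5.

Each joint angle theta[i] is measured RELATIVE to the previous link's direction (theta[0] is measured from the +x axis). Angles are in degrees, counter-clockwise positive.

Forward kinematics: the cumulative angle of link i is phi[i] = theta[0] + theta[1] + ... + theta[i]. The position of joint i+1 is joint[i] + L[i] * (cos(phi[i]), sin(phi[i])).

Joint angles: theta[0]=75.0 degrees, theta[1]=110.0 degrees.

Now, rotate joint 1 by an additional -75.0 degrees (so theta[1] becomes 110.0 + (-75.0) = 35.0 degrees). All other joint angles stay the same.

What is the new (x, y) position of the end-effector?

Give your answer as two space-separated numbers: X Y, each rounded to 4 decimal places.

Answer: 0.4649 7.2755

Derivation:
joint[0] = (0.0000, 0.0000)  (base)
link 0: phi[0] = 75 = 75 deg
  cos(75 deg) = 0.2588, sin(75 deg) = 0.9659
  joint[1] = (0.0000, 0.0000) + 5.1 * (0.2588, 0.9659) = (0.0000 + 1.3200, 0.0000 + 4.9262) = (1.3200, 4.9262)
link 1: phi[1] = 75 + 35 = 110 deg
  cos(110 deg) = -0.3420, sin(110 deg) = 0.9397
  joint[2] = (1.3200, 4.9262) + 2.5 * (-0.3420, 0.9397) = (1.3200 + -0.8551, 4.9262 + 2.3492) = (0.4649, 7.2755)
End effector: (0.4649, 7.2755)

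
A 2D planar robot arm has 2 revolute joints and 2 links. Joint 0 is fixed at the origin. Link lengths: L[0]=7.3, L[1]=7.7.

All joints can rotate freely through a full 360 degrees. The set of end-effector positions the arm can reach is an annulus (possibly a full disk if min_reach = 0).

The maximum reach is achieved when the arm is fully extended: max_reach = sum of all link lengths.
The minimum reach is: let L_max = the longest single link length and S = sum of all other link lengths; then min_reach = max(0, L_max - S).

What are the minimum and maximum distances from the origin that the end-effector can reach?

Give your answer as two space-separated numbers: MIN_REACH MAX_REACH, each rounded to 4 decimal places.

Link lengths: [7.3, 7.7]
max_reach = 7.3 + 7.7 = 15
L_max = max([7.3, 7.7]) = 7.7
S (sum of others) = 15 - 7.7 = 7.3
min_reach = max(0, 7.7 - 7.3) = max(0, 0.4) = 0.4

Answer: 0.4000 15.0000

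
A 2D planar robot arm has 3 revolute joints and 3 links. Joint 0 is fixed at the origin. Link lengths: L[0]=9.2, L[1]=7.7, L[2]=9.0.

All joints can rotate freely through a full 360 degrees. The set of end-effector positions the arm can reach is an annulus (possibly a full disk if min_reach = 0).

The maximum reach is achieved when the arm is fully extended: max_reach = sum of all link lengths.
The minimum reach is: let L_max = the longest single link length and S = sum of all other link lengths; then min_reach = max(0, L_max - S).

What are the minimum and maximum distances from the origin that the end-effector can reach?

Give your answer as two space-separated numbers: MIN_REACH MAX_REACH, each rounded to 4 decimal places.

Answer: 0.0000 25.9000

Derivation:
Link lengths: [9.2, 7.7, 9.0]
max_reach = 9.2 + 7.7 + 9 = 25.9
L_max = max([9.2, 7.7, 9.0]) = 9.2
S (sum of others) = 25.9 - 9.2 = 16.7
min_reach = max(0, 9.2 - 16.7) = max(0, -7.5) = 0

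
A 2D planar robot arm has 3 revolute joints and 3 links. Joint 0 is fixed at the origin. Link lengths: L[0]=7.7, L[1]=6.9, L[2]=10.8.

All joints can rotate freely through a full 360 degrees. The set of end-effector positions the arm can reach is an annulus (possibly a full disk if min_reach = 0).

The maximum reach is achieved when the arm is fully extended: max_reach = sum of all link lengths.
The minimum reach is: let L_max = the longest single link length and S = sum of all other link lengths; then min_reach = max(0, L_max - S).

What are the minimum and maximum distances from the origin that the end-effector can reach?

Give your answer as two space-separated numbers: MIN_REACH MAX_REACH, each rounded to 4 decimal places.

Answer: 0.0000 25.4000

Derivation:
Link lengths: [7.7, 6.9, 10.8]
max_reach = 7.7 + 6.9 + 10.8 = 25.4
L_max = max([7.7, 6.9, 10.8]) = 10.8
S (sum of others) = 25.4 - 10.8 = 14.6
min_reach = max(0, 10.8 - 14.6) = max(0, -3.8) = 0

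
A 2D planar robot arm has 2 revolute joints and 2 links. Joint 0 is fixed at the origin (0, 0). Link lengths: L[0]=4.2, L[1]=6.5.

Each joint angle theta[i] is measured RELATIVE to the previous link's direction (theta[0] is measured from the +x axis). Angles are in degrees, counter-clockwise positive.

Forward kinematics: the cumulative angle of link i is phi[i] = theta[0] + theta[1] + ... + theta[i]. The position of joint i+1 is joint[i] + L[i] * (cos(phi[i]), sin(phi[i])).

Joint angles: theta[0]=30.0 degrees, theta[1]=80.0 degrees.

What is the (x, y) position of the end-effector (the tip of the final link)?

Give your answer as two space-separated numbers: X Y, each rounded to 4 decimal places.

Answer: 1.4142 8.2080

Derivation:
joint[0] = (0.0000, 0.0000)  (base)
link 0: phi[0] = 30 = 30 deg
  cos(30 deg) = 0.8660, sin(30 deg) = 0.5000
  joint[1] = (0.0000, 0.0000) + 4.2 * (0.8660, 0.5000) = (0.0000 + 3.6373, 0.0000 + 2.1000) = (3.6373, 2.1000)
link 1: phi[1] = 30 + 80 = 110 deg
  cos(110 deg) = -0.3420, sin(110 deg) = 0.9397
  joint[2] = (3.6373, 2.1000) + 6.5 * (-0.3420, 0.9397) = (3.6373 + -2.2231, 2.1000 + 6.1080) = (1.4142, 8.2080)
End effector: (1.4142, 8.2080)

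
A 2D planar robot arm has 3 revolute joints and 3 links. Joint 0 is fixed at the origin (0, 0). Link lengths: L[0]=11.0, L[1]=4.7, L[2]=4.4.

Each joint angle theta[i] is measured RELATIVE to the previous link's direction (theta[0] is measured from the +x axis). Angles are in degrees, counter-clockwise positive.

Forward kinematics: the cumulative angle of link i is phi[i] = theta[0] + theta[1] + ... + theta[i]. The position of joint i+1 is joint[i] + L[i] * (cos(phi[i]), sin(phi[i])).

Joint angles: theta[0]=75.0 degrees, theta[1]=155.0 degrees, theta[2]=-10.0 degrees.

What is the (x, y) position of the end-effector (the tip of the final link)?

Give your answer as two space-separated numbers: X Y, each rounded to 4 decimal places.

joint[0] = (0.0000, 0.0000)  (base)
link 0: phi[0] = 75 = 75 deg
  cos(75 deg) = 0.2588, sin(75 deg) = 0.9659
  joint[1] = (0.0000, 0.0000) + 11 * (0.2588, 0.9659) = (0.0000 + 2.8470, 0.0000 + 10.6252) = (2.8470, 10.6252)
link 1: phi[1] = 75 + 155 = 230 deg
  cos(230 deg) = -0.6428, sin(230 deg) = -0.7660
  joint[2] = (2.8470, 10.6252) + 4.7 * (-0.6428, -0.7660) = (2.8470 + -3.0211, 10.6252 + -3.6004) = (-0.1741, 7.0248)
link 2: phi[2] = 75 + 155 + -10 = 220 deg
  cos(220 deg) = -0.7660, sin(220 deg) = -0.6428
  joint[3] = (-0.1741, 7.0248) + 4.4 * (-0.7660, -0.6428) = (-0.1741 + -3.3706, 7.0248 + -2.8283) = (-3.5447, 4.1965)
End effector: (-3.5447, 4.1965)

Answer: -3.5447 4.1965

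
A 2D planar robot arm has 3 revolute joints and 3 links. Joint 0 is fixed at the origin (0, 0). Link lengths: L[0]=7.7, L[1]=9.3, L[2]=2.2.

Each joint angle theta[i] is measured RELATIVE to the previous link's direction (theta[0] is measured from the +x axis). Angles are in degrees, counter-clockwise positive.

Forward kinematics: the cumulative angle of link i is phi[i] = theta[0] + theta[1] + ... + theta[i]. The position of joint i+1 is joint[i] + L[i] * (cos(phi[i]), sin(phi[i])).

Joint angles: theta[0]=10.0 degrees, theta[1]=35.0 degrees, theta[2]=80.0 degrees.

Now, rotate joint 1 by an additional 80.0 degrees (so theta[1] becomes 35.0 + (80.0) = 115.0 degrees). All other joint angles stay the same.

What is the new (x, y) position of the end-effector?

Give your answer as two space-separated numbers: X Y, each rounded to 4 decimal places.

Answer: 0.2549 8.0254

Derivation:
joint[0] = (0.0000, 0.0000)  (base)
link 0: phi[0] = 10 = 10 deg
  cos(10 deg) = 0.9848, sin(10 deg) = 0.1736
  joint[1] = (0.0000, 0.0000) + 7.7 * (0.9848, 0.1736) = (0.0000 + 7.5830, 0.0000 + 1.3371) = (7.5830, 1.3371)
link 1: phi[1] = 10 + 115 = 125 deg
  cos(125 deg) = -0.5736, sin(125 deg) = 0.8192
  joint[2] = (7.5830, 1.3371) + 9.3 * (-0.5736, 0.8192) = (7.5830 + -5.3343, 1.3371 + 7.6181) = (2.2488, 8.9552)
link 2: phi[2] = 10 + 115 + 80 = 205 deg
  cos(205 deg) = -0.9063, sin(205 deg) = -0.4226
  joint[3] = (2.2488, 8.9552) + 2.2 * (-0.9063, -0.4226) = (2.2488 + -1.9939, 8.9552 + -0.9298) = (0.2549, 8.0254)
End effector: (0.2549, 8.0254)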